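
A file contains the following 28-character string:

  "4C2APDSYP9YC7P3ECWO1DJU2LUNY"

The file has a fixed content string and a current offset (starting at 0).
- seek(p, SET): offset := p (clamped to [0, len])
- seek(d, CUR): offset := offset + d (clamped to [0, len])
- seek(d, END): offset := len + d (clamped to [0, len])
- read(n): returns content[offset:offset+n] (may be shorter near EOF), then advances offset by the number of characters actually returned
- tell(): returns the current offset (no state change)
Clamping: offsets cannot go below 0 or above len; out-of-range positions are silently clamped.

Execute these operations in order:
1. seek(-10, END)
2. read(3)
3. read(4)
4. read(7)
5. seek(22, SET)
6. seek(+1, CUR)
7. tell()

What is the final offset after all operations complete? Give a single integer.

After 1 (seek(-10, END)): offset=18
After 2 (read(3)): returned 'O1D', offset=21
After 3 (read(4)): returned 'JU2L', offset=25
After 4 (read(7)): returned 'UNY', offset=28
After 5 (seek(22, SET)): offset=22
After 6 (seek(+1, CUR)): offset=23
After 7 (tell()): offset=23

Answer: 23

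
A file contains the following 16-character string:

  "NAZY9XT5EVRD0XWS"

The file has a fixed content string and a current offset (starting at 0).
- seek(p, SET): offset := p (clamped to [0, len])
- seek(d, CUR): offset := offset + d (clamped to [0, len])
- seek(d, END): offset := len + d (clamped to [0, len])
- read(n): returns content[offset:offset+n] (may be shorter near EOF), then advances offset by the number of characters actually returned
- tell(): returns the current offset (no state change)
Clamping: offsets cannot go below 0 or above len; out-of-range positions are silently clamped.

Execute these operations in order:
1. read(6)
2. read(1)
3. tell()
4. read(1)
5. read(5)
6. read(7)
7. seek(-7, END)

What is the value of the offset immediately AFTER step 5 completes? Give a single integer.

Answer: 13

Derivation:
After 1 (read(6)): returned 'NAZY9X', offset=6
After 2 (read(1)): returned 'T', offset=7
After 3 (tell()): offset=7
After 4 (read(1)): returned '5', offset=8
After 5 (read(5)): returned 'EVRD0', offset=13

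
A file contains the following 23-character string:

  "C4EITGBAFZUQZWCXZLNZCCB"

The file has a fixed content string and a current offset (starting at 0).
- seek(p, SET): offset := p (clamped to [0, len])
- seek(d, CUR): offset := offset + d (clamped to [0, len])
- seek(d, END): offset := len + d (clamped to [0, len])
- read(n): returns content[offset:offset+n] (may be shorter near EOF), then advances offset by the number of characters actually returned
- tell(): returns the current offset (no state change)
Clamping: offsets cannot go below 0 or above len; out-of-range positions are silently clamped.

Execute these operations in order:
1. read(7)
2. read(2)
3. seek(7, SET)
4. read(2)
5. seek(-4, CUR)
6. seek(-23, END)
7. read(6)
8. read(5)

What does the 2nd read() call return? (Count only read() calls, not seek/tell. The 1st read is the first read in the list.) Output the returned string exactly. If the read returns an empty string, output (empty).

Answer: AF

Derivation:
After 1 (read(7)): returned 'C4EITGB', offset=7
After 2 (read(2)): returned 'AF', offset=9
After 3 (seek(7, SET)): offset=7
After 4 (read(2)): returned 'AF', offset=9
After 5 (seek(-4, CUR)): offset=5
After 6 (seek(-23, END)): offset=0
After 7 (read(6)): returned 'C4EITG', offset=6
After 8 (read(5)): returned 'BAFZU', offset=11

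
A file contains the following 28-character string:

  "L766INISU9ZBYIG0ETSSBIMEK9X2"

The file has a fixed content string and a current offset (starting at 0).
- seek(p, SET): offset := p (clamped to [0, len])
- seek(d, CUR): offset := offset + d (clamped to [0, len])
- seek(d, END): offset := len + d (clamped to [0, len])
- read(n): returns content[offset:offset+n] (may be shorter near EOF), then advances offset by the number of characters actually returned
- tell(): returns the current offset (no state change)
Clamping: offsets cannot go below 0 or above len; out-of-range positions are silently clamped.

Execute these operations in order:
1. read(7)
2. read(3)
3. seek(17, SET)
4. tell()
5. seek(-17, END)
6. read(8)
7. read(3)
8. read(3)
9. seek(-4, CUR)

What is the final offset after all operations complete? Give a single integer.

Answer: 21

Derivation:
After 1 (read(7)): returned 'L766INI', offset=7
After 2 (read(3)): returned 'SU9', offset=10
After 3 (seek(17, SET)): offset=17
After 4 (tell()): offset=17
After 5 (seek(-17, END)): offset=11
After 6 (read(8)): returned 'BYIG0ETS', offset=19
After 7 (read(3)): returned 'SBI', offset=22
After 8 (read(3)): returned 'MEK', offset=25
After 9 (seek(-4, CUR)): offset=21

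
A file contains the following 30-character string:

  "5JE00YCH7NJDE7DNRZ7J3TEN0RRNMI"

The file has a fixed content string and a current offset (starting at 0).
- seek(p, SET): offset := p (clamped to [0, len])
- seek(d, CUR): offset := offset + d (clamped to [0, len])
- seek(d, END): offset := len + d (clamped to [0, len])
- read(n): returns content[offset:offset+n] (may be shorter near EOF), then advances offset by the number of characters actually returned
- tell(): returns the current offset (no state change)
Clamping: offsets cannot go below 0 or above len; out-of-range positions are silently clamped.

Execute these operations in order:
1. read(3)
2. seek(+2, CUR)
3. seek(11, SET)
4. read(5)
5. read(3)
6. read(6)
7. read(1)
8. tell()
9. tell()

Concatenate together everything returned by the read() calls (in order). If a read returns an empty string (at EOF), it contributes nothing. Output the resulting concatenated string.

Answer: 5JEDE7DNRZ7J3TEN0R

Derivation:
After 1 (read(3)): returned '5JE', offset=3
After 2 (seek(+2, CUR)): offset=5
After 3 (seek(11, SET)): offset=11
After 4 (read(5)): returned 'DE7DN', offset=16
After 5 (read(3)): returned 'RZ7', offset=19
After 6 (read(6)): returned 'J3TEN0', offset=25
After 7 (read(1)): returned 'R', offset=26
After 8 (tell()): offset=26
After 9 (tell()): offset=26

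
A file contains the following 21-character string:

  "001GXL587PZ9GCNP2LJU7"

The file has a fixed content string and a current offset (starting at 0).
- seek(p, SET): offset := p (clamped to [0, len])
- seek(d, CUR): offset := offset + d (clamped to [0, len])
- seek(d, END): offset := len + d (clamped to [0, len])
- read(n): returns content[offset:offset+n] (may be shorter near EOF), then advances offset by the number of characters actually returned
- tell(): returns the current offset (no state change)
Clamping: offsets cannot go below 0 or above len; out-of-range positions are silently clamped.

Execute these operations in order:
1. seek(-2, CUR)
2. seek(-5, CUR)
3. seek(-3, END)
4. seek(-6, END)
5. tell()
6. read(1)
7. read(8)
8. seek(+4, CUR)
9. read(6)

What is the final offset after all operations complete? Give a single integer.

Answer: 21

Derivation:
After 1 (seek(-2, CUR)): offset=0
After 2 (seek(-5, CUR)): offset=0
After 3 (seek(-3, END)): offset=18
After 4 (seek(-6, END)): offset=15
After 5 (tell()): offset=15
After 6 (read(1)): returned 'P', offset=16
After 7 (read(8)): returned '2LJU7', offset=21
After 8 (seek(+4, CUR)): offset=21
After 9 (read(6)): returned '', offset=21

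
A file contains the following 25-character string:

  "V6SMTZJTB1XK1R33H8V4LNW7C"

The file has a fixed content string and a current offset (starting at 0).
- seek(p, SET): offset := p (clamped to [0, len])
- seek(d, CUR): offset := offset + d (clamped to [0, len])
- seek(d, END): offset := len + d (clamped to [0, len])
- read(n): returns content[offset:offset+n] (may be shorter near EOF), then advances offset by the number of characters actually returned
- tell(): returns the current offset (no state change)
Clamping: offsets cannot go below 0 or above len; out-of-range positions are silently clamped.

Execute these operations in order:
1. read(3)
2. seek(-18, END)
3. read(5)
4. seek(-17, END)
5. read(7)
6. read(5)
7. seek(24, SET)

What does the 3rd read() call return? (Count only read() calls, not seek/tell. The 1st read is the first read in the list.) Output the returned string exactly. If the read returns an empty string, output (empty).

After 1 (read(3)): returned 'V6S', offset=3
After 2 (seek(-18, END)): offset=7
After 3 (read(5)): returned 'TB1XK', offset=12
After 4 (seek(-17, END)): offset=8
After 5 (read(7)): returned 'B1XK1R3', offset=15
After 6 (read(5)): returned '3H8V4', offset=20
After 7 (seek(24, SET)): offset=24

Answer: B1XK1R3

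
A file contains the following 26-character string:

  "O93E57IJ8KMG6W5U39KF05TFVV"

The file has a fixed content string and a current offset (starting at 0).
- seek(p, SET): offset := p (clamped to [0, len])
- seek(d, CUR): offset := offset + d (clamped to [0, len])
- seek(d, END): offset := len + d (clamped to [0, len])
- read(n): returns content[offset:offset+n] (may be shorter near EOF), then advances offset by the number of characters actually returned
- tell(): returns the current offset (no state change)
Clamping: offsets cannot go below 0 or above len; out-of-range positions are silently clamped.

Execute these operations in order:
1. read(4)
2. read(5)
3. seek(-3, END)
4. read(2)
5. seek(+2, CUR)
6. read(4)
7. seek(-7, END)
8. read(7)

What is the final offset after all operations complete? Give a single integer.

Answer: 26

Derivation:
After 1 (read(4)): returned 'O93E', offset=4
After 2 (read(5)): returned '57IJ8', offset=9
After 3 (seek(-3, END)): offset=23
After 4 (read(2)): returned 'FV', offset=25
After 5 (seek(+2, CUR)): offset=26
After 6 (read(4)): returned '', offset=26
After 7 (seek(-7, END)): offset=19
After 8 (read(7)): returned 'F05TFVV', offset=26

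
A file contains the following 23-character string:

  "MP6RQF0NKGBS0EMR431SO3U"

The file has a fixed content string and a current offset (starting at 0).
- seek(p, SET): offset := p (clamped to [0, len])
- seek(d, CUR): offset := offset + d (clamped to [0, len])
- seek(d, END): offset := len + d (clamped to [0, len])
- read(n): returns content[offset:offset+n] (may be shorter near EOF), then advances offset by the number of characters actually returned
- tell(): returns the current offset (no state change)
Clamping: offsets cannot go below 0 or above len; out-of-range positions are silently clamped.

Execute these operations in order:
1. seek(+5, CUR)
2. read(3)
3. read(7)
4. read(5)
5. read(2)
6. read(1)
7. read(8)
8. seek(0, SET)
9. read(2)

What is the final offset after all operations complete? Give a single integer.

Answer: 2

Derivation:
After 1 (seek(+5, CUR)): offset=5
After 2 (read(3)): returned 'F0N', offset=8
After 3 (read(7)): returned 'KGBS0EM', offset=15
After 4 (read(5)): returned 'R431S', offset=20
After 5 (read(2)): returned 'O3', offset=22
After 6 (read(1)): returned 'U', offset=23
After 7 (read(8)): returned '', offset=23
After 8 (seek(0, SET)): offset=0
After 9 (read(2)): returned 'MP', offset=2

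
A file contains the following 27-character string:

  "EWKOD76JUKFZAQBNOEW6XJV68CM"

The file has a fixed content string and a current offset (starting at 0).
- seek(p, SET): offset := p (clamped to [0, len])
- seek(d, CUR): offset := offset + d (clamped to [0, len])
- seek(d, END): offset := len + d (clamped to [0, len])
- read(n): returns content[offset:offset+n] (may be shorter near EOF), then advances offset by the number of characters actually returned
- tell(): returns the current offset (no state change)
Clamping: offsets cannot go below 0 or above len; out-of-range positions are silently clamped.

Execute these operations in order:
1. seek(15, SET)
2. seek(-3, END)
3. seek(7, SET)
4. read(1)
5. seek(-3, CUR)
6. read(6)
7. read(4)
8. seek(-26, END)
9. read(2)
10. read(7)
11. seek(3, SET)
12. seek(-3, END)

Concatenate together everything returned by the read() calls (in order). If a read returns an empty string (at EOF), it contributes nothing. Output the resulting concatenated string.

After 1 (seek(15, SET)): offset=15
After 2 (seek(-3, END)): offset=24
After 3 (seek(7, SET)): offset=7
After 4 (read(1)): returned 'J', offset=8
After 5 (seek(-3, CUR)): offset=5
After 6 (read(6)): returned '76JUKF', offset=11
After 7 (read(4)): returned 'ZAQB', offset=15
After 8 (seek(-26, END)): offset=1
After 9 (read(2)): returned 'WK', offset=3
After 10 (read(7)): returned 'OD76JUK', offset=10
After 11 (seek(3, SET)): offset=3
After 12 (seek(-3, END)): offset=24

Answer: J76JUKFZAQBWKOD76JUK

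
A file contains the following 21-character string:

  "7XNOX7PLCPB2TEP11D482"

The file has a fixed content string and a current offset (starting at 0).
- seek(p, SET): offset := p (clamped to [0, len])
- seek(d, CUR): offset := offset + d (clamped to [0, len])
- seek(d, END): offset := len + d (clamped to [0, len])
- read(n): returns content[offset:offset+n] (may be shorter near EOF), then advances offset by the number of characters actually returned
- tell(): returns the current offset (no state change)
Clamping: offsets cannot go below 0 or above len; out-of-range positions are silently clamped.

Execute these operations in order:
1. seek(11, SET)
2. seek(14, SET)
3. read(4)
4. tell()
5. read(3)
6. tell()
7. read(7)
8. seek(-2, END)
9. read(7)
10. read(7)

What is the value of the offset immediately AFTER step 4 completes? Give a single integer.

Answer: 18

Derivation:
After 1 (seek(11, SET)): offset=11
After 2 (seek(14, SET)): offset=14
After 3 (read(4)): returned 'P11D', offset=18
After 4 (tell()): offset=18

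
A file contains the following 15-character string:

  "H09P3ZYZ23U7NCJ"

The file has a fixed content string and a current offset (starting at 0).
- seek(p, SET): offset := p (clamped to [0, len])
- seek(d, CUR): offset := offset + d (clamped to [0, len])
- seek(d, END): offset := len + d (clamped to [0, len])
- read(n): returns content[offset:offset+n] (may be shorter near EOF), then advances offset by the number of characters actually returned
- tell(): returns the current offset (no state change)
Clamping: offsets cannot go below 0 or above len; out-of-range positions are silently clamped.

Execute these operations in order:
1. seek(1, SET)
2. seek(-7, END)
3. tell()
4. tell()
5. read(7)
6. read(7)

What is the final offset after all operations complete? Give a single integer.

Answer: 15

Derivation:
After 1 (seek(1, SET)): offset=1
After 2 (seek(-7, END)): offset=8
After 3 (tell()): offset=8
After 4 (tell()): offset=8
After 5 (read(7)): returned '23U7NCJ', offset=15
After 6 (read(7)): returned '', offset=15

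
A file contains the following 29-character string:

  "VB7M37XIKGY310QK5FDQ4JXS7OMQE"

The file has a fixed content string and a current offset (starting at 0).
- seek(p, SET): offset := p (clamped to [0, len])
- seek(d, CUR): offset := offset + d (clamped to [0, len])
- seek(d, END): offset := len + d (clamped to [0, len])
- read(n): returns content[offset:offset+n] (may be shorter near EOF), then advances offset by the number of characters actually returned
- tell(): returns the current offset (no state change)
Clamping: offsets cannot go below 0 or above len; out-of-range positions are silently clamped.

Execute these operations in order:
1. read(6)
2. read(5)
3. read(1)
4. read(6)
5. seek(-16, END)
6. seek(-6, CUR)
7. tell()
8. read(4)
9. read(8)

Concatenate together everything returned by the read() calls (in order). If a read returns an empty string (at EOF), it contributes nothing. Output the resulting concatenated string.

After 1 (read(6)): returned 'VB7M37', offset=6
After 2 (read(5)): returned 'XIKGY', offset=11
After 3 (read(1)): returned '3', offset=12
After 4 (read(6)): returned '10QK5F', offset=18
After 5 (seek(-16, END)): offset=13
After 6 (seek(-6, CUR)): offset=7
After 7 (tell()): offset=7
After 8 (read(4)): returned 'IKGY', offset=11
After 9 (read(8)): returned '310QK5FD', offset=19

Answer: VB7M37XIKGY310QK5FIKGY310QK5FD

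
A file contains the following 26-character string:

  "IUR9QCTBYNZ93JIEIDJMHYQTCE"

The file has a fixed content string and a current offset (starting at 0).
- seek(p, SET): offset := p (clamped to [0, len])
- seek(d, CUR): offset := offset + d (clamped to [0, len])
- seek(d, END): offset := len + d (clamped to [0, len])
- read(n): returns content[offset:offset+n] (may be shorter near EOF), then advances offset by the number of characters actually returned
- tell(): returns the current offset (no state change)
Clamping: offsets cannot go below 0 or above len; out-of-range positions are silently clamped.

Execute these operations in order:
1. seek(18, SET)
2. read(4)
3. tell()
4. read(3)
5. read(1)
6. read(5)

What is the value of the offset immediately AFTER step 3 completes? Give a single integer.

Answer: 22

Derivation:
After 1 (seek(18, SET)): offset=18
After 2 (read(4)): returned 'JMHY', offset=22
After 3 (tell()): offset=22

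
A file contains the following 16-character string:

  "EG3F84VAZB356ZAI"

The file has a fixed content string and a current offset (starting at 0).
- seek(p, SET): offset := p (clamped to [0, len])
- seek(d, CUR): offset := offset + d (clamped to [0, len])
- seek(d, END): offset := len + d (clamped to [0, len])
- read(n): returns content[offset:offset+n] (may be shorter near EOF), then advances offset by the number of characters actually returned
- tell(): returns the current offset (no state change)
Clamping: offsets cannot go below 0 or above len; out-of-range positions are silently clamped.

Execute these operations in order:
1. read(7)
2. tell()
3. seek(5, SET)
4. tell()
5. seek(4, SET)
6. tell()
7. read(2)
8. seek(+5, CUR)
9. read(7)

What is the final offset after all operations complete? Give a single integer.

Answer: 16

Derivation:
After 1 (read(7)): returned 'EG3F84V', offset=7
After 2 (tell()): offset=7
After 3 (seek(5, SET)): offset=5
After 4 (tell()): offset=5
After 5 (seek(4, SET)): offset=4
After 6 (tell()): offset=4
After 7 (read(2)): returned '84', offset=6
After 8 (seek(+5, CUR)): offset=11
After 9 (read(7)): returned '56ZAI', offset=16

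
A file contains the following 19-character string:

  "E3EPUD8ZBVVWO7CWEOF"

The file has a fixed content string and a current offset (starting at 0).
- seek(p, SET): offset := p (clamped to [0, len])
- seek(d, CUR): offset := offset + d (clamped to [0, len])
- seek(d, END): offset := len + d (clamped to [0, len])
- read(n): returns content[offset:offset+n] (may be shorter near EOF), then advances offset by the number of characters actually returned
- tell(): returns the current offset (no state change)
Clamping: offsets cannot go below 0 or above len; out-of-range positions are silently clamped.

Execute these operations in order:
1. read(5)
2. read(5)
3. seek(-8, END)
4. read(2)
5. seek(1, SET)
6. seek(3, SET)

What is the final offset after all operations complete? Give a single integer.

Answer: 3

Derivation:
After 1 (read(5)): returned 'E3EPU', offset=5
After 2 (read(5)): returned 'D8ZBV', offset=10
After 3 (seek(-8, END)): offset=11
After 4 (read(2)): returned 'WO', offset=13
After 5 (seek(1, SET)): offset=1
After 6 (seek(3, SET)): offset=3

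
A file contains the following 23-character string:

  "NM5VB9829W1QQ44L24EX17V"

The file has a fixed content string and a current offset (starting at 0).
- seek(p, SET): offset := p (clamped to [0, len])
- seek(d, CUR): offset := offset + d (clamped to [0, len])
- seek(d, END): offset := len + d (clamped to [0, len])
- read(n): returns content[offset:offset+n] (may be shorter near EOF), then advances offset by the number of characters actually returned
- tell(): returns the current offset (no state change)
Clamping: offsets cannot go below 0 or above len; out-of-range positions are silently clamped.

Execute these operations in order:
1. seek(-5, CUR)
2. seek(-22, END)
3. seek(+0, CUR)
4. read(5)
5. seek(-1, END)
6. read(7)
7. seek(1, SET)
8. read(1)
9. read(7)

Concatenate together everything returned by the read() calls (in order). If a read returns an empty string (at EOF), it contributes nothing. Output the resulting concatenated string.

After 1 (seek(-5, CUR)): offset=0
After 2 (seek(-22, END)): offset=1
After 3 (seek(+0, CUR)): offset=1
After 4 (read(5)): returned 'M5VB9', offset=6
After 5 (seek(-1, END)): offset=22
After 6 (read(7)): returned 'V', offset=23
After 7 (seek(1, SET)): offset=1
After 8 (read(1)): returned 'M', offset=2
After 9 (read(7)): returned '5VB9829', offset=9

Answer: M5VB9VM5VB9829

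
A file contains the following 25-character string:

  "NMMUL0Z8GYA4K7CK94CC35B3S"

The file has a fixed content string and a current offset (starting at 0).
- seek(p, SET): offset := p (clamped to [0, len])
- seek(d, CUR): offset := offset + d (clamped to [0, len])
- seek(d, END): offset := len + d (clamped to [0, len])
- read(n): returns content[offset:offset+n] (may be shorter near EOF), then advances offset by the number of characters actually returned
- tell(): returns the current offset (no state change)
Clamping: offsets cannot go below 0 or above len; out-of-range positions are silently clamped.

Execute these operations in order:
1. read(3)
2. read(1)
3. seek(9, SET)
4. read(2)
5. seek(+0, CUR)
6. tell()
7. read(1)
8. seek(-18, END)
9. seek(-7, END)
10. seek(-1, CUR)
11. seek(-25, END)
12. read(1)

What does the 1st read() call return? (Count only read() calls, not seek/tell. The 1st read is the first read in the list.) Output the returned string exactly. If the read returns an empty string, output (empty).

After 1 (read(3)): returned 'NMM', offset=3
After 2 (read(1)): returned 'U', offset=4
After 3 (seek(9, SET)): offset=9
After 4 (read(2)): returned 'YA', offset=11
After 5 (seek(+0, CUR)): offset=11
After 6 (tell()): offset=11
After 7 (read(1)): returned '4', offset=12
After 8 (seek(-18, END)): offset=7
After 9 (seek(-7, END)): offset=18
After 10 (seek(-1, CUR)): offset=17
After 11 (seek(-25, END)): offset=0
After 12 (read(1)): returned 'N', offset=1

Answer: NMM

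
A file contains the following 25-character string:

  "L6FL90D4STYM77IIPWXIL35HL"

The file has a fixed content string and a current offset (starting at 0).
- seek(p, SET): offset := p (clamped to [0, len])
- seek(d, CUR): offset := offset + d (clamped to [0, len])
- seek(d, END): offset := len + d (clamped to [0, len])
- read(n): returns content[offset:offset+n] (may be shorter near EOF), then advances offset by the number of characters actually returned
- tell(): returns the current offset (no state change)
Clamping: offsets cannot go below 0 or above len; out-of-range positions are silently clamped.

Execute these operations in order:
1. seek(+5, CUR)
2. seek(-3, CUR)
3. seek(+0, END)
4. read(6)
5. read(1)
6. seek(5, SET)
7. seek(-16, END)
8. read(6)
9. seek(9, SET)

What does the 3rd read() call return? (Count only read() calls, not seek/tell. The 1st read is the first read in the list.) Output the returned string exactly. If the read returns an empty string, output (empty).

Answer: TYM77I

Derivation:
After 1 (seek(+5, CUR)): offset=5
After 2 (seek(-3, CUR)): offset=2
After 3 (seek(+0, END)): offset=25
After 4 (read(6)): returned '', offset=25
After 5 (read(1)): returned '', offset=25
After 6 (seek(5, SET)): offset=5
After 7 (seek(-16, END)): offset=9
After 8 (read(6)): returned 'TYM77I', offset=15
After 9 (seek(9, SET)): offset=9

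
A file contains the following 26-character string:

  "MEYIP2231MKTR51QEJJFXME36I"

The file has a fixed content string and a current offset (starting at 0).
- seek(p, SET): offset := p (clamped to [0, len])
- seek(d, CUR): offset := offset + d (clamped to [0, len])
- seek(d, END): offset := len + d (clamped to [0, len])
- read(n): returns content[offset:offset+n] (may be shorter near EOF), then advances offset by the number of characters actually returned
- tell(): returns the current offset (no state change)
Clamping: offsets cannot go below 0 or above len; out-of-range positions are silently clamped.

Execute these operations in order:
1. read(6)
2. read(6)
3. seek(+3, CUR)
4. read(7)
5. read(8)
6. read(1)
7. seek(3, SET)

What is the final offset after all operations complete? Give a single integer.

Answer: 3

Derivation:
After 1 (read(6)): returned 'MEYIP2', offset=6
After 2 (read(6)): returned '231MKT', offset=12
After 3 (seek(+3, CUR)): offset=15
After 4 (read(7)): returned 'QEJJFXM', offset=22
After 5 (read(8)): returned 'E36I', offset=26
After 6 (read(1)): returned '', offset=26
After 7 (seek(3, SET)): offset=3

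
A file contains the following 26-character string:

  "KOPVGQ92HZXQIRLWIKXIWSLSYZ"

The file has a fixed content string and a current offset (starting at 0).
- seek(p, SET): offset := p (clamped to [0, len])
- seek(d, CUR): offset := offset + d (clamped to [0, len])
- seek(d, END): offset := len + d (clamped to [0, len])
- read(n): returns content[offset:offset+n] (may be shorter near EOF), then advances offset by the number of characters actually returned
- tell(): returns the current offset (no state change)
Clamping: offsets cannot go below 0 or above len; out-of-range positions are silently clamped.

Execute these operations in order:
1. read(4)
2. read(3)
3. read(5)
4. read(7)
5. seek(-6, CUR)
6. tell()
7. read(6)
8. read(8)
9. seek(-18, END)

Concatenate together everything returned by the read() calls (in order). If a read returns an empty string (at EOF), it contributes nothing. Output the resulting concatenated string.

After 1 (read(4)): returned 'KOPV', offset=4
After 2 (read(3)): returned 'GQ9', offset=7
After 3 (read(5)): returned '2HZXQ', offset=12
After 4 (read(7)): returned 'IRLWIKX', offset=19
After 5 (seek(-6, CUR)): offset=13
After 6 (tell()): offset=13
After 7 (read(6)): returned 'RLWIKX', offset=19
After 8 (read(8)): returned 'IWSLSYZ', offset=26
After 9 (seek(-18, END)): offset=8

Answer: KOPVGQ92HZXQIRLWIKXRLWIKXIWSLSYZ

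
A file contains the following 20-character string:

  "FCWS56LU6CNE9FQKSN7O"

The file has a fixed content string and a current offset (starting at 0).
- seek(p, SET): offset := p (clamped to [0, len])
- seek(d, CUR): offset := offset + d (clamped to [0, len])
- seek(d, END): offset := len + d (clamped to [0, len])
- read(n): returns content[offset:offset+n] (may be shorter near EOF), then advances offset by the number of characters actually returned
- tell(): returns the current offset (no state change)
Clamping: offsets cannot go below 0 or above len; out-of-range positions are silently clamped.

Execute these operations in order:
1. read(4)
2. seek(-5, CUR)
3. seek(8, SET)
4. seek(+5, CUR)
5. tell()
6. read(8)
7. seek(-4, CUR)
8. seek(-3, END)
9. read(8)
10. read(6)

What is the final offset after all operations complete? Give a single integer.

Answer: 20

Derivation:
After 1 (read(4)): returned 'FCWS', offset=4
After 2 (seek(-5, CUR)): offset=0
After 3 (seek(8, SET)): offset=8
After 4 (seek(+5, CUR)): offset=13
After 5 (tell()): offset=13
After 6 (read(8)): returned 'FQKSN7O', offset=20
After 7 (seek(-4, CUR)): offset=16
After 8 (seek(-3, END)): offset=17
After 9 (read(8)): returned 'N7O', offset=20
After 10 (read(6)): returned '', offset=20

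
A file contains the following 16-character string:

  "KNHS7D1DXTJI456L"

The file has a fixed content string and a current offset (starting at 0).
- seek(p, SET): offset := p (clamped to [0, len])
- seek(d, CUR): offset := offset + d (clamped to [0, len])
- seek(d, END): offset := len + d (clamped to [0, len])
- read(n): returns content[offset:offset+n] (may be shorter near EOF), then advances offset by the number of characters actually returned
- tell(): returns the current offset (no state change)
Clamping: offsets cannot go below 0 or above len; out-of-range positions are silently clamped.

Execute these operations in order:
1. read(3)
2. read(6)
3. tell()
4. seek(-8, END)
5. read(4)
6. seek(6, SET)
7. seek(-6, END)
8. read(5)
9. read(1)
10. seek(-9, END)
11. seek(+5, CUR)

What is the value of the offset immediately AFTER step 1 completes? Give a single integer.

After 1 (read(3)): returned 'KNH', offset=3

Answer: 3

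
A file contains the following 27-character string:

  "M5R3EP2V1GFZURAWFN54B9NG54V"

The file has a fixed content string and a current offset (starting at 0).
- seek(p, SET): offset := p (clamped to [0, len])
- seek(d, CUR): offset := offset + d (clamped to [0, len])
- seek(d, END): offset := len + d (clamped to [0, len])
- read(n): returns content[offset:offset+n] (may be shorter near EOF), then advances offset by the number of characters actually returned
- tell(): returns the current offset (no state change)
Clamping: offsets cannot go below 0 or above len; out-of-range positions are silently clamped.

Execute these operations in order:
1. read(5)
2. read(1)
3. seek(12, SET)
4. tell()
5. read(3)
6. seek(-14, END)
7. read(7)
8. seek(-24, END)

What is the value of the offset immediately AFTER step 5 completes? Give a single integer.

After 1 (read(5)): returned 'M5R3E', offset=5
After 2 (read(1)): returned 'P', offset=6
After 3 (seek(12, SET)): offset=12
After 4 (tell()): offset=12
After 5 (read(3)): returned 'URA', offset=15

Answer: 15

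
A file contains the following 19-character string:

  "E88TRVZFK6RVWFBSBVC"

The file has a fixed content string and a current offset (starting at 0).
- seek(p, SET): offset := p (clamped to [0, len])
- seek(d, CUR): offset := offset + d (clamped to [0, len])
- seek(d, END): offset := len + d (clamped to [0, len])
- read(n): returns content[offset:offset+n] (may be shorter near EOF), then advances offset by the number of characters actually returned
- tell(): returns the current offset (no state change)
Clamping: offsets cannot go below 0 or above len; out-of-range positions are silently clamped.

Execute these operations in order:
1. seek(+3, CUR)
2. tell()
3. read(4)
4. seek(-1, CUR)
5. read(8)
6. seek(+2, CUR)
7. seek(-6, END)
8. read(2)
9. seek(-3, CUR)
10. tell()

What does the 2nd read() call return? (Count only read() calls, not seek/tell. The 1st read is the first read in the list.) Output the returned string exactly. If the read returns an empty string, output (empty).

After 1 (seek(+3, CUR)): offset=3
After 2 (tell()): offset=3
After 3 (read(4)): returned 'TRVZ', offset=7
After 4 (seek(-1, CUR)): offset=6
After 5 (read(8)): returned 'ZFK6RVWF', offset=14
After 6 (seek(+2, CUR)): offset=16
After 7 (seek(-6, END)): offset=13
After 8 (read(2)): returned 'FB', offset=15
After 9 (seek(-3, CUR)): offset=12
After 10 (tell()): offset=12

Answer: ZFK6RVWF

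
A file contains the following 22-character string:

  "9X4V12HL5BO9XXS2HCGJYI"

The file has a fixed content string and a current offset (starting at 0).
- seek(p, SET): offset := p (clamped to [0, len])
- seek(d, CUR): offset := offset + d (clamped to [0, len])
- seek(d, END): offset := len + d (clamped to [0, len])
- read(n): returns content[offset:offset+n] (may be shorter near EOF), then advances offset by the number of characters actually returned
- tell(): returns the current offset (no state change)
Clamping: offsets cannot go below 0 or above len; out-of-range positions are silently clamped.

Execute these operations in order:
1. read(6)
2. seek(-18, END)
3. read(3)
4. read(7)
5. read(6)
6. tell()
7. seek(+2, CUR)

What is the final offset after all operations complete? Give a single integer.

After 1 (read(6)): returned '9X4V12', offset=6
After 2 (seek(-18, END)): offset=4
After 3 (read(3)): returned '12H', offset=7
After 4 (read(7)): returned 'L5BO9XX', offset=14
After 5 (read(6)): returned 'S2HCGJ', offset=20
After 6 (tell()): offset=20
After 7 (seek(+2, CUR)): offset=22

Answer: 22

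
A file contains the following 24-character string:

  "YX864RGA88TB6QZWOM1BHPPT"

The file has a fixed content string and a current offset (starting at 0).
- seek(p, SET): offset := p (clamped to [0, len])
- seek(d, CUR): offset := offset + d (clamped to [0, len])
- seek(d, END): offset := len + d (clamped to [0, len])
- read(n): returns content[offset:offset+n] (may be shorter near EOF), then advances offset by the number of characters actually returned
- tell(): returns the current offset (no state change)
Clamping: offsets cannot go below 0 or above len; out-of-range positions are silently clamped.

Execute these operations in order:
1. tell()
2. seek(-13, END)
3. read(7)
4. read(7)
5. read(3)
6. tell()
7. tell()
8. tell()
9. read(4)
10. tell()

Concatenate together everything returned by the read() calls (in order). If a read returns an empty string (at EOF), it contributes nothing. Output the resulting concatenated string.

Answer: B6QZWOM1BHPPT

Derivation:
After 1 (tell()): offset=0
After 2 (seek(-13, END)): offset=11
After 3 (read(7)): returned 'B6QZWOM', offset=18
After 4 (read(7)): returned '1BHPPT', offset=24
After 5 (read(3)): returned '', offset=24
After 6 (tell()): offset=24
After 7 (tell()): offset=24
After 8 (tell()): offset=24
After 9 (read(4)): returned '', offset=24
After 10 (tell()): offset=24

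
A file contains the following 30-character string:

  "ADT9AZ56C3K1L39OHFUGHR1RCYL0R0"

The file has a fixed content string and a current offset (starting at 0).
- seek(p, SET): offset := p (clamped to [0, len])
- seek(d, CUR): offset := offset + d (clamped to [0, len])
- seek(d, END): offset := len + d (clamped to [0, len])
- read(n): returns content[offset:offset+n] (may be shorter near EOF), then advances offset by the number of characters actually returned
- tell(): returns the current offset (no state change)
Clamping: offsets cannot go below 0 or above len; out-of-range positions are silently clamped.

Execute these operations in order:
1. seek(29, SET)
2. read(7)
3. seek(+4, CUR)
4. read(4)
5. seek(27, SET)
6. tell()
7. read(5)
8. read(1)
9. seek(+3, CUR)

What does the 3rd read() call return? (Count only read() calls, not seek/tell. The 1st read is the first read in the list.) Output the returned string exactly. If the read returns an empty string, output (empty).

Answer: 0R0

Derivation:
After 1 (seek(29, SET)): offset=29
After 2 (read(7)): returned '0', offset=30
After 3 (seek(+4, CUR)): offset=30
After 4 (read(4)): returned '', offset=30
After 5 (seek(27, SET)): offset=27
After 6 (tell()): offset=27
After 7 (read(5)): returned '0R0', offset=30
After 8 (read(1)): returned '', offset=30
After 9 (seek(+3, CUR)): offset=30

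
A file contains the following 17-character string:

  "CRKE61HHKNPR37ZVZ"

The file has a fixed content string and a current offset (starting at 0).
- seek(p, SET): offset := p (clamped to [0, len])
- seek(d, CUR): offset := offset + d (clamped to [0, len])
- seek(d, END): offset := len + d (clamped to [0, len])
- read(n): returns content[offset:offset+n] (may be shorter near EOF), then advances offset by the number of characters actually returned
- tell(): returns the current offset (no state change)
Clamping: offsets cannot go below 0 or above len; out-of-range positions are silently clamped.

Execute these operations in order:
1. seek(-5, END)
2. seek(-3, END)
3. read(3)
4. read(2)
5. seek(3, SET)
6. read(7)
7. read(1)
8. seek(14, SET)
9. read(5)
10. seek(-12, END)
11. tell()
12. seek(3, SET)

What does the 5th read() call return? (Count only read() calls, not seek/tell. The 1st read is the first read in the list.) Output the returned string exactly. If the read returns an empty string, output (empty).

After 1 (seek(-5, END)): offset=12
After 2 (seek(-3, END)): offset=14
After 3 (read(3)): returned 'ZVZ', offset=17
After 4 (read(2)): returned '', offset=17
After 5 (seek(3, SET)): offset=3
After 6 (read(7)): returned 'E61HHKN', offset=10
After 7 (read(1)): returned 'P', offset=11
After 8 (seek(14, SET)): offset=14
After 9 (read(5)): returned 'ZVZ', offset=17
After 10 (seek(-12, END)): offset=5
After 11 (tell()): offset=5
After 12 (seek(3, SET)): offset=3

Answer: ZVZ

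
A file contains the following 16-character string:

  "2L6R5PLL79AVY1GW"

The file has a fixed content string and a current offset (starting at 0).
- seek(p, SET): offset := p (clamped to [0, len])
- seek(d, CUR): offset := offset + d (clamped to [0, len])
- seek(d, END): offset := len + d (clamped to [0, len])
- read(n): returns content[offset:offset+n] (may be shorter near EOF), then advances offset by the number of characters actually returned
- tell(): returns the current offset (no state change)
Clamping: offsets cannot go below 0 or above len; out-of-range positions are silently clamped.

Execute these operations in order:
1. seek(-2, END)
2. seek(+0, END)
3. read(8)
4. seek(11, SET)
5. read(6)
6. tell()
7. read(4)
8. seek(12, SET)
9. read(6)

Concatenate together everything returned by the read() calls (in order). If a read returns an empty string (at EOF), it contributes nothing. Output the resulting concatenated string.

After 1 (seek(-2, END)): offset=14
After 2 (seek(+0, END)): offset=16
After 3 (read(8)): returned '', offset=16
After 4 (seek(11, SET)): offset=11
After 5 (read(6)): returned 'VY1GW', offset=16
After 6 (tell()): offset=16
After 7 (read(4)): returned '', offset=16
After 8 (seek(12, SET)): offset=12
After 9 (read(6)): returned 'Y1GW', offset=16

Answer: VY1GWY1GW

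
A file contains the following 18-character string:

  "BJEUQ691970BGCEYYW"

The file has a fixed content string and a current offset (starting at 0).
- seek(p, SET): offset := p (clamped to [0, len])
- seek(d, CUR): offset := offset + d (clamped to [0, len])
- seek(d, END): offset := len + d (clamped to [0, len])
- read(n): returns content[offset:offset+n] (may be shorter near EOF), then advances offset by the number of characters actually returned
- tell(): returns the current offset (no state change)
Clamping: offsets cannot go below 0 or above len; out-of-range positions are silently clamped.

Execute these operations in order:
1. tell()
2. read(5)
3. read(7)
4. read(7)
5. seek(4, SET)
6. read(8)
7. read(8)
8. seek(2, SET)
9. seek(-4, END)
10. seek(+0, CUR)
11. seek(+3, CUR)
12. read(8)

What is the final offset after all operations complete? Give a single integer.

After 1 (tell()): offset=0
After 2 (read(5)): returned 'BJEUQ', offset=5
After 3 (read(7)): returned '691970B', offset=12
After 4 (read(7)): returned 'GCEYYW', offset=18
After 5 (seek(4, SET)): offset=4
After 6 (read(8)): returned 'Q691970B', offset=12
After 7 (read(8)): returned 'GCEYYW', offset=18
After 8 (seek(2, SET)): offset=2
After 9 (seek(-4, END)): offset=14
After 10 (seek(+0, CUR)): offset=14
After 11 (seek(+3, CUR)): offset=17
After 12 (read(8)): returned 'W', offset=18

Answer: 18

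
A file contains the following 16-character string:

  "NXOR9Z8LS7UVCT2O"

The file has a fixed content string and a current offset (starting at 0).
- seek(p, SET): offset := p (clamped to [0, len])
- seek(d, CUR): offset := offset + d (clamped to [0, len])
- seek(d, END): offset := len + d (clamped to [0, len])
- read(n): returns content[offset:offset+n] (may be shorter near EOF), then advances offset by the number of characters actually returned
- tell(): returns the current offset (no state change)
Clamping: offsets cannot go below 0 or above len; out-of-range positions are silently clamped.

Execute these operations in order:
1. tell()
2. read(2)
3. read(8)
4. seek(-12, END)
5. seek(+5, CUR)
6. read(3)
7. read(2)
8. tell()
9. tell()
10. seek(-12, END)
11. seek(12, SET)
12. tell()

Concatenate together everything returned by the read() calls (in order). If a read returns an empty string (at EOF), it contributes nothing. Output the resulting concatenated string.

After 1 (tell()): offset=0
After 2 (read(2)): returned 'NX', offset=2
After 3 (read(8)): returned 'OR9Z8LS7', offset=10
After 4 (seek(-12, END)): offset=4
After 5 (seek(+5, CUR)): offset=9
After 6 (read(3)): returned '7UV', offset=12
After 7 (read(2)): returned 'CT', offset=14
After 8 (tell()): offset=14
After 9 (tell()): offset=14
After 10 (seek(-12, END)): offset=4
After 11 (seek(12, SET)): offset=12
After 12 (tell()): offset=12

Answer: NXOR9Z8LS77UVCT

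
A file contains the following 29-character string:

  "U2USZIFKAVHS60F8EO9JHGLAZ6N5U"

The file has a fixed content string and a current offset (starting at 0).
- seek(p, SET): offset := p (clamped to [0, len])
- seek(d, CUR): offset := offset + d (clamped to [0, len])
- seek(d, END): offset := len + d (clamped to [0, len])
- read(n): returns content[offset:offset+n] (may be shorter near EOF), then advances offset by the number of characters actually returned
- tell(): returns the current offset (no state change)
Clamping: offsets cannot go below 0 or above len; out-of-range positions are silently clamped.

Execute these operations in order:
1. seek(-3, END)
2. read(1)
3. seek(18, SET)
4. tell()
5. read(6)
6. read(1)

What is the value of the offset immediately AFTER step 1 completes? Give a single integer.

Answer: 26

Derivation:
After 1 (seek(-3, END)): offset=26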